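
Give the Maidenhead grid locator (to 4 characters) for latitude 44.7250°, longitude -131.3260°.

CN44

Offset from 180°W / 90°S: lon 48.67°, lat 134.72°.
Field: 48.67/20 → 2 → C, 134.72/10 → 13 → N; chars CN.
Square: 8.67/2 → 4, 4.72/1 → 4; chars 44.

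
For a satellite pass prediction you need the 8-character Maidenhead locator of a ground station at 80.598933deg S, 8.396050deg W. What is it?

Shift to the Maidenhead origin (180°W, 90°S): lon 171.60395, lat 9.40107.
Field: 171.60395/20 → 8 → I, 9.40107/10 → 0 → A; chars IA.
Square: 11.60395/2 → 5, 9.40107/1 → 9; chars 59.
Subsquare: 1.60395/0.0833333 → 19 → t, 0.40107/0.0416667 → 9 → j; chars tj.
Extended square: 0.02062/0.00833333 → 2, 0.02607/0.00416667 → 6; chars 26.

IA59tj26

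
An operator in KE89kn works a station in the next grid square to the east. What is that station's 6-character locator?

KE89ln

Longitude subsquare k = 10; +1 → 11 = l.
The latitude characters are unchanged.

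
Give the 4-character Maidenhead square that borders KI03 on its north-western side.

JI94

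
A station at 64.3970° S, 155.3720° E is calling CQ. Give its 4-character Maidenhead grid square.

Add 180° to longitude and 90° to latitude: 335.37, 25.60.
Field (20°×10°, letters A–R): 335.37/20 → 16 → Q, 25.60/10 → 2 → C; chars QC.
Square (2°×1°, digits 0–9): 15.37/2 → 7, 5.60/1 → 5; chars 75.

QC75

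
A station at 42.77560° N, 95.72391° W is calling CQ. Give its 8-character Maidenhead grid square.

EN22ds36

Offset from 180°W / 90°S: lon 84.27609°, lat 132.77560°.
Field (20°×10°, letters A–R): 84.27609/20 → 4 → E, 132.77560/10 → 13 → N; chars EN.
Square (2°×1°, digits 0–9): 4.27609/2 → 2, 2.77560/1 → 2; chars 22.
Subsquare (5′×2.5′, letters a–x): 0.27609/0.0833333 → 3 → d, 0.77560/0.0416667 → 18 → s; chars ds.
Extended square (30″×15″, digits 0–9): 0.02609/0.00833333 → 3, 0.02560/0.00416667 → 6; chars 36.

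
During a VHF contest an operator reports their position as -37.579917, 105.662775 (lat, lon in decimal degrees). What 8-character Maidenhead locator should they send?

OF22tk90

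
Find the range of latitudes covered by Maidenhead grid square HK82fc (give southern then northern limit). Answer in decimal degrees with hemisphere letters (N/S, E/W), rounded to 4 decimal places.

Field H=7, K=10: +7·20° lon, +10·10° lat → SW at lon -40°, lat 10°.
Square 8, 2: +8·2° lon, +2·1° lat → SW at lon -24°, lat 12°.
Subsquare f=5, c=2: +5·0.0833333° lon, +2·0.0416667° lat → SW at lon -23.5833°, lat 12.0833°.
Cell spans 0.0833333° lon × 0.0416667° lat.
south 12.0833° N, north 12.1250° N.

12.0833° N, 12.1250° N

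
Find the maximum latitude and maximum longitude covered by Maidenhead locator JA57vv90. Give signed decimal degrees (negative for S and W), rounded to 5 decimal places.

Field J=9, A=0: +9·20° lon, +0·10° lat → SW at lon 0°, lat -90°.
Square 5, 7: +5·2° lon, +7·1° lat → SW at lon 10°, lat -83°.
Subsquare v=21, v=21: +21·0.0833333° lon, +21·0.0416667° lat → SW at lon 11.75°, lat -82.125°.
Extended square 9, 0: +9·0.00833333° lon, +0·0.00416667° lat → SW at lon 11.825°, lat -82.125°.
Cell spans 0.00833333° lon × 0.00416667° lat. NE corner is SW corner plus one full cell.
latitude -82.12083, longitude 11.83333.

-82.12083, 11.83333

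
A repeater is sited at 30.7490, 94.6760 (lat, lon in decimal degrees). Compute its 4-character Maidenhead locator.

Offset from 180°W / 90°S: lon 274.68°, lat 120.75°.
Field: lon ⌊274.68/20⌋ = 13 → N; lat ⌊120.75/10⌋ = 12 → M.
Square: lon ⌊14.68/2⌋ = 7; lat ⌊0.75/1⌋ = 0.

NM70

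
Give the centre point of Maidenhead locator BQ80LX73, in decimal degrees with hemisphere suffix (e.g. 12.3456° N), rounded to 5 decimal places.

70.97292° N, 143.02083° W

Field B=1, Q=16: +1·20° lon, +16·10° lat → SW at lon -160°, lat 70°.
Square 8, 0: +8·2° lon, +0·1° lat → SW at lon -144°, lat 70°.
Subsquare l=11, x=23: +11·0.0833333° lon, +23·0.0416667° lat → SW at lon -143.083°, lat 70.9583°.
Extended square 7, 3: +7·0.00833333° lon, +3·0.00416667° lat → SW at lon -143.025°, lat 70.9708°.
Cell spans 0.00833333° lon × 0.00416667° lat. Centre is SW corner plus half of each.
latitude 70.97292° N, longitude 143.02083° W.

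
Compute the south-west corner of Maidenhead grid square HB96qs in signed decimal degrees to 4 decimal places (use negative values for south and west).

-73.2500, -20.6667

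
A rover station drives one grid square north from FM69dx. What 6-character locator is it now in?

Latitude subsquare x = 23; +1 → 24, wraps to 0 = a, carry into square.
Latitude square 9; +1 → 10, wraps to 0, carry into field.
Latitude field M = 12; +1 → 13 = N.
The longitude characters are unchanged.

FN60da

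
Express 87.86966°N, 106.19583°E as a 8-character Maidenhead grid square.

OR37cu38

Shift to the Maidenhead origin (180°W, 90°S): lon 286.19583, lat 177.86966.
Field: lon ⌊286.19583/20⌋ = 14 → O; lat ⌊177.86966/10⌋ = 17 → R.
Square: lon ⌊6.19583/2⌋ = 3; lat ⌊7.86966/1⌋ = 7.
Subsquare: lon ⌊0.19583/0.0833333⌋ = 2 → c; lat ⌊0.86966/0.0416667⌋ = 20 → u.
Extended square: lon ⌊0.02916/0.00833333⌋ = 3; lat ⌊0.03633/0.00416667⌋ = 8.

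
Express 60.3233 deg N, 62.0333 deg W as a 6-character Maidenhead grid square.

Offset from 180°W / 90°S: lon 117.9667°, lat 150.3233°.
Field: 117.9667/20 → 5 → F, 150.3233/10 → 15 → P; chars FP.
Square: 17.9667/2 → 8, 0.3233/1 → 0; chars 80.
Subsquare: 1.9667/0.0833333 → 23 → x, 0.3233/0.0416667 → 7 → h; chars xh.

FP80xh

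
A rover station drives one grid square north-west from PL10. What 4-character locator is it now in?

Longitude square 1; −1 → 0.
Latitude square 0; +1 → 1.

PL01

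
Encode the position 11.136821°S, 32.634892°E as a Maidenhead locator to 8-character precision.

KH68hu67

Shift to the Maidenhead origin (180°W, 90°S): lon 212.63489, lat 78.86318.
Field: lon ⌊212.63489/20⌋ = 10 → K; lat ⌊78.86318/10⌋ = 7 → H.
Square: lon ⌊12.63489/2⌋ = 6; lat ⌊8.86318/1⌋ = 8.
Subsquare: lon ⌊0.63489/0.0833333⌋ = 7 → h; lat ⌊0.86318/0.0416667⌋ = 20 → u.
Extended square: lon ⌊0.05156/0.00833333⌋ = 6; lat ⌊0.02985/0.00416667⌋ = 7.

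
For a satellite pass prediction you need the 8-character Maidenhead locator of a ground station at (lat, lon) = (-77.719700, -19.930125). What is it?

IB02ag87

Add 180° to longitude and 90° to latitude: 160.06987, 12.28030.
Field: lon ⌊160.06987/20⌋ = 8 → I; lat ⌊12.28030/10⌋ = 1 → B.
Square: lon ⌊0.06987/2⌋ = 0; lat ⌊2.28030/1⌋ = 2.
Subsquare: lon ⌊0.06987/0.0833333⌋ = 0 → a; lat ⌊0.28030/0.0416667⌋ = 6 → g.
Extended square: lon ⌊0.06987/0.00833333⌋ = 8; lat ⌊0.03030/0.00416667⌋ = 7.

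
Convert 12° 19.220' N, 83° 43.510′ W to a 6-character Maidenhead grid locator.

Offset from 180°W / 90°S: lon 96.2748°, lat 102.3203°.
Field: 96.2748/20 → 4 → E, 102.3203/10 → 10 → K; chars EK.
Square: 16.2748/2 → 8, 2.3203/1 → 2; chars 82.
Subsquare: 0.2748/0.0833333 → 3 → d, 0.3203/0.0416667 → 7 → h; chars dh.

EK82dh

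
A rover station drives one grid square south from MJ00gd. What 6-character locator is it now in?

Latitude subsquare d = 3; −1 → 2 = c.
The longitude characters are unchanged.

MJ00gc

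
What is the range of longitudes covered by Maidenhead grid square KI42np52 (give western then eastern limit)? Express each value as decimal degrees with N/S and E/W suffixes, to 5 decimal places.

Field K=10, I=8: +10·20° lon, +8·10° lat → SW at lon 20°, lat -10°.
Square 4, 2: +4·2° lon, +2·1° lat → SW at lon 28°, lat -8°.
Subsquare n=13, p=15: +13·0.0833333° lon, +15·0.0416667° lat → SW at lon 29.0833°, lat -7.375°.
Extended square 5, 2: +5·0.00833333° lon, +2·0.00416667° lat → SW at lon 29.125°, lat -7.36667°.
Cell spans 0.00833333° lon × 0.00416667° lat.
west 29.12500° E, east 29.13333° E.

29.12500° E, 29.13333° E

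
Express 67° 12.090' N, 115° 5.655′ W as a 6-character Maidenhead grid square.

DP27ke

Offset from 180°W / 90°S: lon 64.9057°, lat 157.2015°.
Field (20°×10°, letters A–R): lon ⌊64.9057/20⌋ = 3 → D; lat ⌊157.2015/10⌋ = 15 → P.
Square (2°×1°, digits 0–9): lon ⌊4.9057/2⌋ = 2; lat ⌊7.2015/1⌋ = 7.
Subsquare (5′×2.5′, letters a–x): lon ⌊0.9057/0.0833333⌋ = 10 → k; lat ⌊0.2015/0.0416667⌋ = 4 → e.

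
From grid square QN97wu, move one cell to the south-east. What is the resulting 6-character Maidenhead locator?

Longitude subsquare w = 22; +1 → 23 = x.
Latitude subsquare u = 20; −1 → 19 = t.

QN97xt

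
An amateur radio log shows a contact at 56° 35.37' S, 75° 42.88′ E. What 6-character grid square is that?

MD73uj

Offset from 180°W / 90°S: lon 255.7147°, lat 33.4105°.
Field (20°×10°, letters A–R): lon ⌊255.7147/20⌋ = 12 → M; lat ⌊33.4105/10⌋ = 3 → D.
Square (2°×1°, digits 0–9): lon ⌊15.7147/2⌋ = 7; lat ⌊3.4105/1⌋ = 3.
Subsquare (5′×2.5′, letters a–x): lon ⌊1.7147/0.0833333⌋ = 20 → u; lat ⌊0.4105/0.0416667⌋ = 9 → j.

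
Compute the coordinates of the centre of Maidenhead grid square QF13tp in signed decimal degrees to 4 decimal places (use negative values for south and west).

Field Q=16, F=5: +16·20° lon, +5·10° lat → SW at lon 140°, lat -40°.
Square 1, 3: +1·2° lon, +3·1° lat → SW at lon 142°, lat -37°.
Subsquare t=19, p=15: +19·0.0833333° lon, +15·0.0416667° lat → SW at lon 143.583°, lat -36.375°.
Cell spans 0.0833333° lon × 0.0416667° lat. Centre is SW corner plus half of each.
latitude -36.3542, longitude 143.6250.

-36.3542, 143.6250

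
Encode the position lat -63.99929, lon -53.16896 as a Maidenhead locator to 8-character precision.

GC36ja90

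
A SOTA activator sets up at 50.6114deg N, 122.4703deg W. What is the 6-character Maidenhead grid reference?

Shift to the Maidenhead origin (180°W, 90°S): lon 57.5297, lat 140.6114.
Field (20°×10°, letters A–R): 57.5297/20 → 2 → C, 140.6114/10 → 14 → O; chars CO.
Square (2°×1°, digits 0–9): 17.5297/2 → 8, 0.6114/1 → 0; chars 80.
Subsquare (5′×2.5′, letters a–x): 1.5297/0.0833333 → 18 → s, 0.6114/0.0416667 → 14 → o; chars so.

CO80so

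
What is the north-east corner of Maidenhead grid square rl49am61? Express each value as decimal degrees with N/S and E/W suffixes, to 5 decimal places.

Field R=17, L=11: +17·20° lon, +11·10° lat → SW at lon 160°, lat 20°.
Square 4, 9: +4·2° lon, +9·1° lat → SW at lon 168°, lat 29°.
Subsquare a=0, m=12: +0·0.0833333° lon, +12·0.0416667° lat → SW at lon 168°, lat 29.5°.
Extended square 6, 1: +6·0.00833333° lon, +1·0.00416667° lat → SW at lon 168.05°, lat 29.5042°.
Cell spans 0.00833333° lon × 0.00416667° lat. NE corner is SW corner plus one full cell.
latitude 29.50833° N, longitude 168.05833° E.

29.50833° N, 168.05833° E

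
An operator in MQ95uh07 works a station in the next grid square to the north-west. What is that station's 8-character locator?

Longitude extended square 0; −1 → -1, wraps to 9, carry into subsquare.
Longitude subsquare u = 20; −1 → 19 = t.
Latitude extended square 7; +1 → 8.

MQ95th98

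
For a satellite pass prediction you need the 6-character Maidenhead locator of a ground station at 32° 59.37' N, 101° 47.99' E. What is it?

OM02vx

Shift to the Maidenhead origin (180°W, 90°S): lon 281.7998, lat 122.9895.
Field: lon ⌊281.7998/20⌋ = 14 → O; lat ⌊122.9895/10⌋ = 12 → M.
Square: lon ⌊1.7998/2⌋ = 0; lat ⌊2.9895/1⌋ = 2.
Subsquare: lon ⌊1.7998/0.0833333⌋ = 21 → v; lat ⌊0.9895/0.0416667⌋ = 23 → x.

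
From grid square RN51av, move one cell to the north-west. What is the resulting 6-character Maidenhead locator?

RN41xw

Longitude subsquare a = 0; −1 → -1, wraps to 23 = x, carry into square.
Longitude square 5; −1 → 4.
Latitude subsquare v = 21; +1 → 22 = w.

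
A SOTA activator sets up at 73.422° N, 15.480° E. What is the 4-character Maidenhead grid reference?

JQ73

Shift to the Maidenhead origin (180°W, 90°S): lon 195.48, lat 163.42.
Field: 195.48/20 → 9 → J, 163.42/10 → 16 → Q; chars JQ.
Square: 15.48/2 → 7, 3.42/1 → 3; chars 73.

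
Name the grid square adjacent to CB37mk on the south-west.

CB37lj

Longitude subsquare m = 12; −1 → 11 = l.
Latitude subsquare k = 10; −1 → 9 = j.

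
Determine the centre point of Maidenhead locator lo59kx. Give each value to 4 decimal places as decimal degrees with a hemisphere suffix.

Field L=11, O=14: +11·20° lon, +14·10° lat → SW at lon 40°, lat 50°.
Square 5, 9: +5·2° lon, +9·1° lat → SW at lon 50°, lat 59°.
Subsquare k=10, x=23: +10·0.0833333° lon, +23·0.0416667° lat → SW at lon 50.8333°, lat 59.9583°.
Cell spans 0.0833333° lon × 0.0416667° lat. Centre is SW corner plus half of each.
latitude 59.9792° N, longitude 50.8750° E.

59.9792° N, 50.8750° E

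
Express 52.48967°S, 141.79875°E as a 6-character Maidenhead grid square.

QD07vm

Add 180° to longitude and 90° to latitude: 321.7988, 37.5103.
Field: 321.7988/20 → 16 → Q, 37.5103/10 → 3 → D; chars QD.
Square: 1.7988/2 → 0, 7.5103/1 → 7; chars 07.
Subsquare: 1.7988/0.0833333 → 21 → v, 0.5103/0.0416667 → 12 → m; chars vm.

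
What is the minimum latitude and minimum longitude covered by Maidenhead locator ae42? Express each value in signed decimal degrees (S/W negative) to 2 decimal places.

Field A=0, E=4: +0·20° lon, +4·10° lat → SW at lon -180°, lat -50°.
Square 4, 2: +4·2° lon, +2·1° lat → SW at lon -172°, lat -48°.
latitude -48.00, longitude -172.00.

-48.00, -172.00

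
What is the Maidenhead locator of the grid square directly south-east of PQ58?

PQ67

Longitude square 5; +1 → 6.
Latitude square 8; −1 → 7.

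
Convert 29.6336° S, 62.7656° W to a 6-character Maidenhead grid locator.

FG80oi

Add 180° to longitude and 90° to latitude: 117.2344, 60.3664.
Field: 117.2344/20 → 5 → F, 60.3664/10 → 6 → G; chars FG.
Square: 17.2344/2 → 8, 0.3664/1 → 0; chars 80.
Subsquare: 1.2344/0.0833333 → 14 → o, 0.3664/0.0416667 → 8 → i; chars oi.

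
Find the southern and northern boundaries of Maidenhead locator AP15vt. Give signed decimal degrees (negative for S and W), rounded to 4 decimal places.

Field A=0, P=15: +0·20° lon, +15·10° lat → SW at lon -180°, lat 60°.
Square 1, 5: +1·2° lon, +5·1° lat → SW at lon -178°, lat 65°.
Subsquare v=21, t=19: +21·0.0833333° lon, +19·0.0416667° lat → SW at lon -176.25°, lat 65.7917°.
Cell spans 0.0833333° lon × 0.0416667° lat.
south 65.7917, north 65.8333.

65.7917, 65.8333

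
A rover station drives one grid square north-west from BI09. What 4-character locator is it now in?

Longitude square 0; −1 → -1, wraps to 9, carry into field.
Longitude field B = 1; −1 → 0 = A.
Latitude square 9; +1 → 10, wraps to 0, carry into field.
Latitude field I = 8; +1 → 9 = J.

AJ90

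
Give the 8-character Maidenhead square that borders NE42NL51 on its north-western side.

NE42nl42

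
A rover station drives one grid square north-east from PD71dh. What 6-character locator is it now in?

PD71ei

Longitude subsquare d = 3; +1 → 4 = e.
Latitude subsquare h = 7; +1 → 8 = i.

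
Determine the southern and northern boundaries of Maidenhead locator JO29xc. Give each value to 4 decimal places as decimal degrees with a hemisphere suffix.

59.0833° N, 59.1250° N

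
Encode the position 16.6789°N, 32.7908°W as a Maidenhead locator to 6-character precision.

HK36oq

Shift to the Maidenhead origin (180°W, 90°S): lon 147.2092, lat 106.6789.
Field (20°×10°, letters A–R): lon ⌊147.2092/20⌋ = 7 → H; lat ⌊106.6789/10⌋ = 10 → K.
Square (2°×1°, digits 0–9): lon ⌊7.2092/2⌋ = 3; lat ⌊6.6789/1⌋ = 6.
Subsquare (5′×2.5′, letters a–x): lon ⌊1.2092/0.0833333⌋ = 14 → o; lat ⌊0.6789/0.0416667⌋ = 16 → q.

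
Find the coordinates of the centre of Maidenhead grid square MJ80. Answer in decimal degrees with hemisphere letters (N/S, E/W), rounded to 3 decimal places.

0.500° N, 77.000° E

Field M=12, J=9: +12·20° lon, +9·10° lat → SW at lon 60°, lat 0°.
Square 8, 0: +8·2° lon, +0·1° lat → SW at lon 76°, lat 0°.
Cell spans 2° lon × 1° lat. Centre is SW corner plus half of each.
latitude 0.500° N, longitude 77.000° E.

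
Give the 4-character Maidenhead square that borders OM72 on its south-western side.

OM61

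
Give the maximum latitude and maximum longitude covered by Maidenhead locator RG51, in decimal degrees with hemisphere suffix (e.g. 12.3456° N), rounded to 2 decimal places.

28.00° S, 172.00° E

Field R=17, G=6: +17·20° lon, +6·10° lat → SW at lon 160°, lat -30°.
Square 5, 1: +5·2° lon, +1·1° lat → SW at lon 170°, lat -29°.
Cell spans 2° lon × 1° lat. NE corner is SW corner plus one full cell.
latitude 28.00° S, longitude 172.00° E.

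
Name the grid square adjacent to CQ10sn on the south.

Latitude subsquare n = 13; −1 → 12 = m.
The longitude characters are unchanged.

CQ10sm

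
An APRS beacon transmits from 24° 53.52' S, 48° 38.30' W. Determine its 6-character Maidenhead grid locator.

Shift to the Maidenhead origin (180°W, 90°S): lon 131.3617, lat 65.1080.
Field: 131.3617/20 → 6 → G, 65.1080/10 → 6 → G; chars GG.
Square: 11.3617/2 → 5, 5.1080/1 → 5; chars 55.
Subsquare: 1.3617/0.0833333 → 16 → q, 0.1080/0.0416667 → 2 → c; chars qc.

GG55qc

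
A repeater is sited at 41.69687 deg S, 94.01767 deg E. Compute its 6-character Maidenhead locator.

NE78ah

Add 180° to longitude and 90° to latitude: 274.0177, 48.3031.
Field: 274.0177/20 → 13 → N, 48.3031/10 → 4 → E; chars NE.
Square: 14.0177/2 → 7, 8.3031/1 → 8; chars 78.
Subsquare: 0.0177/0.0833333 → 0 → a, 0.3031/0.0416667 → 7 → h; chars ah.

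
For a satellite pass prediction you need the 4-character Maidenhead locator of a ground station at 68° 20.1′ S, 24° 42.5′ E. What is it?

KC21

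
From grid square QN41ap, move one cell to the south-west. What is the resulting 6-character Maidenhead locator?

Longitude subsquare a = 0; −1 → -1, wraps to 23 = x, carry into square.
Longitude square 4; −1 → 3.
Latitude subsquare p = 15; −1 → 14 = o.

QN31xo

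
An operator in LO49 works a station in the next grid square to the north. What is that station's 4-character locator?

Latitude square 9; +1 → 10, wraps to 0, carry into field.
Latitude field O = 14; +1 → 15 = P.
The longitude characters are unchanged.

LP40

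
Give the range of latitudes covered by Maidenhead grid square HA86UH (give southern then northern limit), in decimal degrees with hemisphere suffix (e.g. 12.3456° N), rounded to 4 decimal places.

Field H=7, A=0: +7·20° lon, +0·10° lat → SW at lon -40°, lat -90°.
Square 8, 6: +8·2° lon, +6·1° lat → SW at lon -24°, lat -84°.
Subsquare u=20, h=7: +20·0.0833333° lon, +7·0.0416667° lat → SW at lon -22.3333°, lat -83.7083°.
Cell spans 0.0833333° lon × 0.0416667° lat.
south 83.7083° S, north 83.6667° S.

83.7083° S, 83.6667° S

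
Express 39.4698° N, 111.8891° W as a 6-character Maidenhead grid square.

DM49bl

Add 180° to longitude and 90° to latitude: 68.1109, 129.4698.
Field: 68.1109/20 → 3 → D, 129.4698/10 → 12 → M; chars DM.
Square: 8.1109/2 → 4, 9.4698/1 → 9; chars 49.
Subsquare: 0.1109/0.0833333 → 1 → b, 0.4698/0.0416667 → 11 → l; chars bl.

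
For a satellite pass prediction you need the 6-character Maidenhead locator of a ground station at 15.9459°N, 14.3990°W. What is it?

Offset from 180°W / 90°S: lon 165.6010°, lat 105.9459°.
Field: lon ⌊165.6010/20⌋ = 8 → I; lat ⌊105.9459/10⌋ = 10 → K.
Square: lon ⌊5.6010/2⌋ = 2; lat ⌊5.9459/1⌋ = 5.
Subsquare: lon ⌊1.6010/0.0833333⌋ = 19 → t; lat ⌊0.9459/0.0416667⌋ = 22 → w.

IK25tw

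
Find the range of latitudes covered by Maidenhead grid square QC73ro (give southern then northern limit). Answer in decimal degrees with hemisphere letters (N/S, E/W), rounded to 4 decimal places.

66.4167° S, 66.3750° S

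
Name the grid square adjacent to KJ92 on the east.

LJ02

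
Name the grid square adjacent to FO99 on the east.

Longitude square 9; +1 → 10, wraps to 0, carry into field.
Longitude field F = 5; +1 → 6 = G.
The latitude characters are unchanged.

GO09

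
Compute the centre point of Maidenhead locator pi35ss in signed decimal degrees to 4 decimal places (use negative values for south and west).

-4.2292, 127.5417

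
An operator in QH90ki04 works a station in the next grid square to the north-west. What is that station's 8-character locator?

Longitude extended square 0; −1 → -1, wraps to 9, carry into subsquare.
Longitude subsquare k = 10; −1 → 9 = j.
Latitude extended square 4; +1 → 5.

QH90ji95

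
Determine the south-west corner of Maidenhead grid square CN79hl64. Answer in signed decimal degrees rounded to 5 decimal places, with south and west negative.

Field C=2, N=13: +2·20° lon, +13·10° lat → SW at lon -140°, lat 40°.
Square 7, 9: +7·2° lon, +9·1° lat → SW at lon -126°, lat 49°.
Subsquare h=7, l=11: +7·0.0833333° lon, +11·0.0416667° lat → SW at lon -125.417°, lat 49.4583°.
Extended square 6, 4: +6·0.00833333° lon, +4·0.00416667° lat → SW at lon -125.367°, lat 49.475°.
latitude 49.47500, longitude -125.36667.

49.47500, -125.36667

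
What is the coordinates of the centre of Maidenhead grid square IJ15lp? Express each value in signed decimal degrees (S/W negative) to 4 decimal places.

Field I=8, J=9: +8·20° lon, +9·10° lat → SW at lon -20°, lat 0°.
Square 1, 5: +1·2° lon, +5·1° lat → SW at lon -18°, lat 5°.
Subsquare l=11, p=15: +11·0.0833333° lon, +15·0.0416667° lat → SW at lon -17.0833°, lat 5.625°.
Cell spans 0.0833333° lon × 0.0416667° lat. Centre is SW corner plus half of each.
latitude 5.6458, longitude -17.0417.

5.6458, -17.0417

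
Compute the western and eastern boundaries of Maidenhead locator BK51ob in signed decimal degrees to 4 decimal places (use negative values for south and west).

-148.8333, -148.7500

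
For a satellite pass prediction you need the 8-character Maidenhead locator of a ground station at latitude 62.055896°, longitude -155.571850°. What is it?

Shift to the Maidenhead origin (180°W, 90°S): lon 24.42815, lat 152.05590.
Field: 24.42815/20 → 1 → B, 152.05590/10 → 15 → P; chars BP.
Square: 4.42815/2 → 2, 2.05590/1 → 2; chars 22.
Subsquare: 0.42815/0.0833333 → 5 → f, 0.05590/0.0416667 → 1 → b; chars fb.
Extended square: 0.01148/0.00833333 → 1, 0.01423/0.00416667 → 3; chars 13.

BP22fb13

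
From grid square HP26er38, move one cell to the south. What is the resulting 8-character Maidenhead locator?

HP26er37

Latitude extended square 8; −1 → 7.
The longitude characters are unchanged.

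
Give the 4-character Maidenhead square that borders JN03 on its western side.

IN93

Longitude square 0; −1 → -1, wraps to 9, carry into field.
Longitude field J = 9; −1 → 8 = I.
The latitude characters are unchanged.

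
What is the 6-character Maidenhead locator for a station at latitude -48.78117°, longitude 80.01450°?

NE01af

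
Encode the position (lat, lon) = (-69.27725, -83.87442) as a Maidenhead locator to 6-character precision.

EC80br

Add 180° to longitude and 90° to latitude: 96.1256, 20.7228.
Field: 96.1256/20 → 4 → E, 20.7228/10 → 2 → C; chars EC.
Square: 16.1256/2 → 8, 0.7228/1 → 0; chars 80.
Subsquare: 0.1256/0.0833333 → 1 → b, 0.7228/0.0416667 → 17 → r; chars br.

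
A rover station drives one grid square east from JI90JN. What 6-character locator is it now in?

Longitude subsquare j = 9; +1 → 10 = k.
The latitude characters are unchanged.

JI90kn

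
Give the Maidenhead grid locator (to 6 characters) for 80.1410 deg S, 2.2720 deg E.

JA19du

Add 180° to longitude and 90° to latitude: 182.2720, 9.8590.
Field: lon ⌊182.2720/20⌋ = 9 → J; lat ⌊9.8590/10⌋ = 0 → A.
Square: lon ⌊2.2720/2⌋ = 1; lat ⌊9.8590/1⌋ = 9.
Subsquare: lon ⌊0.2720/0.0833333⌋ = 3 → d; lat ⌊0.8590/0.0416667⌋ = 20 → u.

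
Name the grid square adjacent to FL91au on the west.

FL81xu

Longitude subsquare a = 0; −1 → -1, wraps to 23 = x, carry into square.
Longitude square 9; −1 → 8.
The latitude characters are unchanged.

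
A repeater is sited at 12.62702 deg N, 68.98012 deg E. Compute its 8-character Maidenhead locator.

Add 180° to longitude and 90° to latitude: 248.98012, 102.62702.
Field (20°×10°, letters A–R): 248.98012/20 → 12 → M, 102.62702/10 → 10 → K; chars MK.
Square (2°×1°, digits 0–9): 8.98012/2 → 4, 2.62702/1 → 2; chars 42.
Subsquare (5′×2.5′, letters a–x): 0.98012/0.0833333 → 11 → l, 0.62702/0.0416667 → 15 → p; chars lp.
Extended square (30″×15″, digits 0–9): 0.06345/0.00833333 → 7, 0.00202/0.00416667 → 0; chars 70.

MK42lp70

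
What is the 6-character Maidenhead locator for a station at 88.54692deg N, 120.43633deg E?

Offset from 180°W / 90°S: lon 300.4363°, lat 178.5469°.
Field: lon ⌊300.4363/20⌋ = 15 → P; lat ⌊178.5469/10⌋ = 17 → R.
Square: lon ⌊0.4363/2⌋ = 0; lat ⌊8.5469/1⌋ = 8.
Subsquare: lon ⌊0.4363/0.0833333⌋ = 5 → f; lat ⌊0.5469/0.0416667⌋ = 13 → n.

PR08fn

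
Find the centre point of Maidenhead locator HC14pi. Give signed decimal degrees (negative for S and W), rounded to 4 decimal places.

-65.6458, -36.7083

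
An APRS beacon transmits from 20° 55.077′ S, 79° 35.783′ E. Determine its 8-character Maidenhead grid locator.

Add 180° to longitude and 90° to latitude: 259.59638, 69.08205.
Field: 259.59638/20 → 12 → M, 69.08205/10 → 6 → G; chars MG.
Square: 19.59638/2 → 9, 9.08205/1 → 9; chars 99.
Subsquare: 1.59638/0.0833333 → 19 → t, 0.08205/0.0416667 → 1 → b; chars tb.
Extended square: 0.01305/0.00833333 → 1, 0.04038/0.00416667 → 9; chars 19.

MG99tb19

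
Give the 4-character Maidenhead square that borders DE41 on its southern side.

DE40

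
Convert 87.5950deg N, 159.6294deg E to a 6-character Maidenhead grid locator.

Shift to the Maidenhead origin (180°W, 90°S): lon 339.6294, lat 177.5950.
Field: 339.6294/20 → 16 → Q, 177.5950/10 → 17 → R; chars QR.
Square: 19.6294/2 → 9, 7.5950/1 → 7; chars 97.
Subsquare: 1.6294/0.0833333 → 19 → t, 0.5950/0.0416667 → 14 → o; chars to.

QR97to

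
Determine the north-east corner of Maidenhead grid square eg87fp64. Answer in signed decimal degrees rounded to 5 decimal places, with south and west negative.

-22.35417, -83.52500

Field E=4, G=6: +4·20° lon, +6·10° lat → SW at lon -100°, lat -30°.
Square 8, 7: +8·2° lon, +7·1° lat → SW at lon -84°, lat -23°.
Subsquare f=5, p=15: +5·0.0833333° lon, +15·0.0416667° lat → SW at lon -83.5833°, lat -22.375°.
Extended square 6, 4: +6·0.00833333° lon, +4·0.00416667° lat → SW at lon -83.5333°, lat -22.3583°.
Cell spans 0.00833333° lon × 0.00416667° lat. NE corner is SW corner plus one full cell.
latitude -22.35417, longitude -83.52500.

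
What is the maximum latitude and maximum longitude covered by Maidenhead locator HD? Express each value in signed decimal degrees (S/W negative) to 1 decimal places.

Field H=7, D=3: +7·20° lon, +3·10° lat → SW at lon -40°, lat -60°.
Cell spans 20° lon × 10° lat. NE corner is SW corner plus one full cell.
latitude -50.0, longitude -20.0.

-50.0, -20.0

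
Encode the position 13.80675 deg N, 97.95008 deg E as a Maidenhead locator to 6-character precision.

NK83xt

Offset from 180°W / 90°S: lon 277.9501°, lat 103.8067°.
Field: 277.9501/20 → 13 → N, 103.8067/10 → 10 → K; chars NK.
Square: 17.9501/2 → 8, 3.8067/1 → 3; chars 83.
Subsquare: 1.9501/0.0833333 → 23 → x, 0.8067/0.0416667 → 19 → t; chars xt.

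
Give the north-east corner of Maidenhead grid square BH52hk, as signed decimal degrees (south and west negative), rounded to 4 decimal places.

Field B=1, H=7: +1·20° lon, +7·10° lat → SW at lon -160°, lat -20°.
Square 5, 2: +5·2° lon, +2·1° lat → SW at lon -150°, lat -18°.
Subsquare h=7, k=10: +7·0.0833333° lon, +10·0.0416667° lat → SW at lon -149.417°, lat -17.5833°.
Cell spans 0.0833333° lon × 0.0416667° lat. NE corner is SW corner plus one full cell.
latitude -17.5417, longitude -149.3333.

-17.5417, -149.3333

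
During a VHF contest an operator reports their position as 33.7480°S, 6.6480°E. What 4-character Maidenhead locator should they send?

JF36

Add 180° to longitude and 90° to latitude: 186.65, 56.25.
Field (20°×10°, letters A–R): 186.65/20 → 9 → J, 56.25/10 → 5 → F; chars JF.
Square (2°×1°, digits 0–9): 6.65/2 → 3, 6.25/1 → 6; chars 36.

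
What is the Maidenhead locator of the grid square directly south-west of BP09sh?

BP09rg

Longitude subsquare s = 18; −1 → 17 = r.
Latitude subsquare h = 7; −1 → 6 = g.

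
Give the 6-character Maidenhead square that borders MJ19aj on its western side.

Longitude subsquare a = 0; −1 → -1, wraps to 23 = x, carry into square.
Longitude square 1; −1 → 0.
The latitude characters are unchanged.

MJ09xj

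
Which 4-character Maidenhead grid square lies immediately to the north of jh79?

JI70

Latitude square 9; +1 → 10, wraps to 0, carry into field.
Latitude field H = 7; +1 → 8 = I.
The longitude characters are unchanged.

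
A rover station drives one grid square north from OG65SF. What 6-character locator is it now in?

Latitude subsquare f = 5; +1 → 6 = g.
The longitude characters are unchanged.

OG65sg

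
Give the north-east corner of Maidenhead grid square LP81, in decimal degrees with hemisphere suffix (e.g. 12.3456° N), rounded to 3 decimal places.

Field L=11, P=15: +11·20° lon, +15·10° lat → SW at lon 40°, lat 60°.
Square 8, 1: +8·2° lon, +1·1° lat → SW at lon 56°, lat 61°.
Cell spans 2° lon × 1° lat. NE corner is SW corner plus one full cell.
latitude 62.000° N, longitude 58.000° E.

62.000° N, 58.000° E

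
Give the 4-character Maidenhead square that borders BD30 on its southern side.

Latitude square 0; −1 → -1, wraps to 9, carry into field.
Latitude field D = 3; −1 → 2 = C.
The longitude characters are unchanged.

BC39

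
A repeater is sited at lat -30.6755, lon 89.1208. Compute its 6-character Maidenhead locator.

NF49nh

Shift to the Maidenhead origin (180°W, 90°S): lon 269.1208, lat 59.3245.
Field (20°×10°, letters A–R): 269.1208/20 → 13 → N, 59.3245/10 → 5 → F; chars NF.
Square (2°×1°, digits 0–9): 9.1208/2 → 4, 9.3245/1 → 9; chars 49.
Subsquare (5′×2.5′, letters a–x): 1.1208/0.0833333 → 13 → n, 0.3245/0.0416667 → 7 → h; chars nh.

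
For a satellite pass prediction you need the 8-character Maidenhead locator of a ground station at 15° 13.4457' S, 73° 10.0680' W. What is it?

Add 180° to longitude and 90° to latitude: 106.83220, 74.77590.
Field (20°×10°, letters A–R): 106.83220/20 → 5 → F, 74.77590/10 → 7 → H; chars FH.
Square (2°×1°, digits 0–9): 6.83220/2 → 3, 4.77590/1 → 4; chars 34.
Subsquare (5′×2.5′, letters a–x): 0.83220/0.0833333 → 9 → j, 0.77590/0.0416667 → 18 → s; chars js.
Extended square (30″×15″, digits 0–9): 0.08220/0.00833333 → 9, 0.02590/0.00416667 → 6; chars 96.

FH34js96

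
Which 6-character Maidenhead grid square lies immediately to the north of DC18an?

Latitude subsquare n = 13; +1 → 14 = o.
The longitude characters are unchanged.

DC18ao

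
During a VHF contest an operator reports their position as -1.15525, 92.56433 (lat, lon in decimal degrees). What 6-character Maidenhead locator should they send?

NI68gu

Shift to the Maidenhead origin (180°W, 90°S): lon 272.5643, lat 88.8448.
Field: 272.5643/20 → 13 → N, 88.8448/10 → 8 → I; chars NI.
Square: 12.5643/2 → 6, 8.8448/1 → 8; chars 68.
Subsquare: 0.5643/0.0833333 → 6 → g, 0.8448/0.0416667 → 20 → u; chars gu.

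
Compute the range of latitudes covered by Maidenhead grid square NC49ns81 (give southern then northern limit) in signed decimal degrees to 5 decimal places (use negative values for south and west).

-60.24583, -60.24167

Field N=13, C=2: +13·20° lon, +2·10° lat → SW at lon 80°, lat -70°.
Square 4, 9: +4·2° lon, +9·1° lat → SW at lon 88°, lat -61°.
Subsquare n=13, s=18: +13·0.0833333° lon, +18·0.0416667° lat → SW at lon 89.0833°, lat -60.25°.
Extended square 8, 1: +8·0.00833333° lon, +1·0.00416667° lat → SW at lon 89.15°, lat -60.2458°.
Cell spans 0.00833333° lon × 0.00416667° lat.
south -60.24583, north -60.24167.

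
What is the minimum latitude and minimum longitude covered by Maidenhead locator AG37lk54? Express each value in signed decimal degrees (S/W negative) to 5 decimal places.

-22.56667, -173.04167

Field A=0, G=6: +0·20° lon, +6·10° lat → SW at lon -180°, lat -30°.
Square 3, 7: +3·2° lon, +7·1° lat → SW at lon -174°, lat -23°.
Subsquare l=11, k=10: +11·0.0833333° lon, +10·0.0416667° lat → SW at lon -173.083°, lat -22.5833°.
Extended square 5, 4: +5·0.00833333° lon, +4·0.00416667° lat → SW at lon -173.042°, lat -22.5667°.
latitude -22.56667, longitude -173.04167.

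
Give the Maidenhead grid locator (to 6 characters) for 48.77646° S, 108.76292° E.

OE41jf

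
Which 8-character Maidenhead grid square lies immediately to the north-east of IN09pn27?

Longitude extended square 2; +1 → 3.
Latitude extended square 7; +1 → 8.

IN09pn38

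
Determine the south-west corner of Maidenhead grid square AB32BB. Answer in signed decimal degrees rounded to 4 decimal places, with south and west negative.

-77.9583, -173.9167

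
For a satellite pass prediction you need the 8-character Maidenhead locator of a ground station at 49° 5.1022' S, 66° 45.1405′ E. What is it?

Add 180° to longitude and 90° to latitude: 246.75234, 40.91496.
Field (20°×10°, letters A–R): 246.75234/20 → 12 → M, 40.91496/10 → 4 → E; chars ME.
Square (2°×1°, digits 0–9): 6.75234/2 → 3, 0.91496/1 → 0; chars 30.
Subsquare (5′×2.5′, letters a–x): 0.75234/0.0833333 → 9 → j, 0.91496/0.0416667 → 21 → v; chars jv.
Extended square (30″×15″, digits 0–9): 0.00234/0.00833333 → 0, 0.03996/0.00416667 → 9; chars 09.

ME30jv09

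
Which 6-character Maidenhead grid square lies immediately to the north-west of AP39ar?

Longitude subsquare a = 0; −1 → -1, wraps to 23 = x, carry into square.
Longitude square 3; −1 → 2.
Latitude subsquare r = 17; +1 → 18 = s.

AP29xs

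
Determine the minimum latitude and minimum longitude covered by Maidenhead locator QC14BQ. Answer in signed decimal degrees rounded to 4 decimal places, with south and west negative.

-65.3333, 142.0833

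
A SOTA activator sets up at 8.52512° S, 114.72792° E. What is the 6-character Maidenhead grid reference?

OI71il

Shift to the Maidenhead origin (180°W, 90°S): lon 294.7279, lat 81.4749.
Field: lon ⌊294.7279/20⌋ = 14 → O; lat ⌊81.4749/10⌋ = 8 → I.
Square: lon ⌊14.7279/2⌋ = 7; lat ⌊1.4749/1⌋ = 1.
Subsquare: lon ⌊0.7279/0.0833333⌋ = 8 → i; lat ⌊0.4749/0.0416667⌋ = 11 → l.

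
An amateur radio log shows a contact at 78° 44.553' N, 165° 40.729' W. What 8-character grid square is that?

Offset from 180°W / 90°S: lon 14.32118°, lat 168.74255°.
Field (20°×10°, letters A–R): 14.32118/20 → 0 → A, 168.74255/10 → 16 → Q; chars AQ.
Square (2°×1°, digits 0–9): 14.32118/2 → 7, 8.74255/1 → 8; chars 78.
Subsquare (5′×2.5′, letters a–x): 0.32118/0.0833333 → 3 → d, 0.74255/0.0416667 → 17 → r; chars dr.
Extended square (30″×15″, digits 0–9): 0.07118/0.00833333 → 8, 0.03422/0.00416667 → 8; chars 88.

AQ78dr88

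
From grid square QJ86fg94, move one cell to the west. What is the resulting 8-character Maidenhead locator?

Longitude extended square 9; −1 → 8.
The latitude characters are unchanged.

QJ86fg84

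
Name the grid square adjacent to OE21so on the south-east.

OE21tn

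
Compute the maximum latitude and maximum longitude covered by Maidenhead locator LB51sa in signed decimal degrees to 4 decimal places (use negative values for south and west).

-78.9583, 51.5833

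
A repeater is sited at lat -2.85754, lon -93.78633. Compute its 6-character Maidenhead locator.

EI37cd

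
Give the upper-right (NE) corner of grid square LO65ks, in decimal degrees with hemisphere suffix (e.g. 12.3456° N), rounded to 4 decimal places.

Field L=11, O=14: +11·20° lon, +14·10° lat → SW at lon 40°, lat 50°.
Square 6, 5: +6·2° lon, +5·1° lat → SW at lon 52°, lat 55°.
Subsquare k=10, s=18: +10·0.0833333° lon, +18·0.0416667° lat → SW at lon 52.8333°, lat 55.75°.
Cell spans 0.0833333° lon × 0.0416667° lat. NE corner is SW corner plus one full cell.
latitude 55.7917° N, longitude 52.9167° E.

55.7917° N, 52.9167° E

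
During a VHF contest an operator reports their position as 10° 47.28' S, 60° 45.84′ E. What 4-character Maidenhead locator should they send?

MH09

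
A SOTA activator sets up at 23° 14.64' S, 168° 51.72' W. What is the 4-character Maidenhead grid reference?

Shift to the Maidenhead origin (180°W, 90°S): lon 11.14, lat 66.76.
Field: 11.14/20 → 0 → A, 66.76/10 → 6 → G; chars AG.
Square: 11.14/2 → 5, 6.76/1 → 6; chars 56.

AG56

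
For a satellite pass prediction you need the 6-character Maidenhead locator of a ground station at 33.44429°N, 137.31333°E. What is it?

PM83pk

Shift to the Maidenhead origin (180°W, 90°S): lon 317.3133, lat 123.4443.
Field (20°×10°, letters A–R): lon ⌊317.3133/20⌋ = 15 → P; lat ⌊123.4443/10⌋ = 12 → M.
Square (2°×1°, digits 0–9): lon ⌊17.3133/2⌋ = 8; lat ⌊3.4443/1⌋ = 3.
Subsquare (5′×2.5′, letters a–x): lon ⌊1.3133/0.0833333⌋ = 15 → p; lat ⌊0.4443/0.0416667⌋ = 10 → k.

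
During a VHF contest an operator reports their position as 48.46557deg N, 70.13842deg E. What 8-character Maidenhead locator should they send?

MN58bl61

Offset from 180°W / 90°S: lon 250.13842°, lat 138.46557°.
Field: 250.13842/20 → 12 → M, 138.46557/10 → 13 → N; chars MN.
Square: 10.13842/2 → 5, 8.46557/1 → 8; chars 58.
Subsquare: 0.13842/0.0833333 → 1 → b, 0.46557/0.0416667 → 11 → l; chars bl.
Extended square: 0.05509/0.00833333 → 6, 0.00724/0.00416667 → 1; chars 61.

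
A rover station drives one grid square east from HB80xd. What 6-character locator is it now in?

Longitude subsquare x = 23; +1 → 24, wraps to 0 = a, carry into square.
Longitude square 8; +1 → 9.
The latitude characters are unchanged.

HB90ad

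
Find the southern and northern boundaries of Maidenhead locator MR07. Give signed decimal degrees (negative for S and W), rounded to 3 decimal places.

87.000, 88.000

Field M=12, R=17: +12·20° lon, +17·10° lat → SW at lon 60°, lat 80°.
Square 0, 7: +0·2° lon, +7·1° lat → SW at lon 60°, lat 87°.
Cell spans 2° lon × 1° lat.
south 87.000, north 88.000.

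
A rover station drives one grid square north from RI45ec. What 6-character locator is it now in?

RI45ed

Latitude subsquare c = 2; +1 → 3 = d.
The longitude characters are unchanged.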